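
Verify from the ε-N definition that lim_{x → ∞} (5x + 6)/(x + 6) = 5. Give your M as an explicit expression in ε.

Suppose ε > 0. We seek M > 0 such that x > M implies |(5x + 6)/(x + 6) − 5| < ε.
(5x + 6)/(x + 6) − 5 = ((5x + 6) − 5(x + 6)) / ((x + 6)) = -24/((x + 6)).
For x > 0 we have x + 6 > x, so |(5x + 6)/(x + 6) − 5| = 24/((x + 6)) < 24/(x) = 24/x.
Thus |(5x + 6)/(x + 6) − 5| < ε whenever x > 24/ε.
Take M = 24/ε. If x > M then |(5x + 6)/(x + 6) − 5| < 24/x < ε.

M = 24/ε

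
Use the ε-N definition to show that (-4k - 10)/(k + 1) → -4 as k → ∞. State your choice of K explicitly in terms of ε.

Let ε > 0. For k ≥ 1, |(-4k - 10)/(k + 1) + 4| = |-6|/((k + 1)) = 6/((k + 1)).
Since k + 1 ≥ k for k ≥ 1, this is ≤ 6/(k) = 6/k.
So |(-4k - 10)/(k + 1) + 4| < ε whenever k > 6/ε.
Take K = 6/ε. If k > K then |(-4k - 10)/(k + 1) + 4| ≤ 6/k < ε.

K = 6/ε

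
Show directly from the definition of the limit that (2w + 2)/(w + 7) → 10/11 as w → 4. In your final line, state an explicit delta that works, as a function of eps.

Let eps > 0 be given. We want delta > 0 with 0 < |w − 4| < delta ⇒ |(2w + 2)/(w + 7) − (10/11)| < eps.
Combining over a common denominator, (2w + 2)/(w + 7) − (10/11) = [(2w + 2)·11 − 10·(w + 7)] / [11·(w + 7)] = 12(w − 4) / (11(w + 7)).
So |(2w + 2)/(w + 7) − (10/11)| = 12|w − 4| / (11·|w + 7|).
Require delta ≤ 11/2, so |w + 7| ≥ |11| − |w − 4| > 11 − 11/2 = 11/2.
Hence |(2w + 2)/(w + 7) − (10/11)| < 12|w − 4|/(11·(11/2)) = (24/121)|w − 4|, which is < eps once |w − 4| < (121/24)eps.
Take delta = min(11/2, (121/24)eps). Then 0 < |w − 4| < delta forces both bounds, so |(2w + 2)/(w + 7) − (10/11)| < eps.

delta = min(11/2, (121/24)eps)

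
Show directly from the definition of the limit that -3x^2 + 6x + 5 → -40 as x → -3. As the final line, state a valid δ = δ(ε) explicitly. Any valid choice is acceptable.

Let ε > 0 be given. We want δ > 0 such that 0 < |x + 3| < δ implies |(-3x^2 + 6x + 5) + 40| < ε.
(-3x^2 + 6x + 5) + 40 = -3x^2 + 6x + 45 = (x + 3)(-3x + 15).
So |(-3x^2 + 6x + 5) + 40| = |x + 3|·|-3x + 15|.
Assume first that |x + 3| < 2, so |x| < 5. Then |-3x + 15| ≤ 3·5 + 15 = 30.
Hence |(-3x^2 + 6x + 5) + 40| ≤ 30|x + 3| < ε provided |x + 3| < ε/30.
Choosing δ = min(2, ε/30) ensures both conditions, hence |(-3x^2 + 6x + 5) + 40| < ε.

δ = min(2, ε/30)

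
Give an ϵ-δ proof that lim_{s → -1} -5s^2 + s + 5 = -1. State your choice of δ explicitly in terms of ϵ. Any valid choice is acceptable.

δ = min(2, ϵ/21)

Suppose ϵ > 0. We want δ > 0 such that 0 < |s + 1| < δ implies |(-5s^2 + s + 5) + 1| < ϵ.
(-5s^2 + s + 5) + 1 = -5s^2 + s + 6 = (s + 1)(-5s + 6).
So |(-5s^2 + s + 5) + 1| = |s + 1|·|-5s + 6|.
Assume first that |s + 1| < 2, so |s| < 3. Then |-5s + 6| ≤ 5·3 + 6 = 21.
Hence |(-5s^2 + s + 5) + 1| ≤ 21|s + 1| < ϵ provided |s + 1| < ϵ/21.
Take δ = min(2, ϵ/21). Then 0 < |s + 1| < δ gives both |s + 1| < 2 and |s + 1| < ϵ/21, so |(-5s^2 + s + 5) + 1| < ϵ.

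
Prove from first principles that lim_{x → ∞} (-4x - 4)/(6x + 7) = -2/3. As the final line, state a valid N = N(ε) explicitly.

Suppose ε > 0. We seek N > 0 such that x > N implies |(-4x - 4)/(6x + 7) + 2/3| < ε.
(-4x - 4)/(6x + 7) + 2/3 = (6(-4x - 4) − (-4)(6x + 7)) / (6(6x + 7)) = 4/(6(6x + 7)).
For x > 0 we have 6x + 7 > 6x, so |(-4x - 4)/(6x + 7) + 2/3| = 4/(6(6x + 7)) < 4/(6·6x) = (1/9)/x.
Thus |(-4x - 4)/(6x + 7) + 2/3| < ε whenever x > (1/9)/ε.
Take N = (1/9)/ε. If x > N then |(-4x - 4)/(6x + 7) + 2/3| < (1/9)/x < ε.

N = (1/9)/ε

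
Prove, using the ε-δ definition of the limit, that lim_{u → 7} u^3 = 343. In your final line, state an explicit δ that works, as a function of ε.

δ = min(1, ε/169)

Fix ε > 0. We seek δ > 0 with 0 < |u − 7| < δ ⇒ |u^3 − 343| < ε.
Factor: u^3 − 343 = (u − 7)(u^2 + 7u + 49), so |u^3 − 343| = |u − 7|·|u^2 + 7u + 49|.
Impose δ ≤ 1 so that |u| < 8; then |u^2 + 7u + 49| ≤ 169.
Hence |u^3 − 343| ≤ 169|u − 7|, which is < ε once |u − 7| < ε/169.
Take δ = min(1, ε/169). If 0 < |u − 7| < δ then both bounds hold and |u^3 − 343| ≤ 169|u − 7| < 169·(ε/169) = ε.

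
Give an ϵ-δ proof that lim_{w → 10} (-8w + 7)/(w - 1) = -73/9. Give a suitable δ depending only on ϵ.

δ = min(9/2, (81/2)ϵ)

Let ϵ > 0 be given. We want δ > 0 with 0 < |w − 10| < δ ⇒ |(-8w + 7)/(w - 1) + 73/9| < ϵ.
Combining over a common denominator, (-8w + 7)/(w - 1) + 73/9 = [(-8w + 7)·9 − (-73)·(w - 1)] / [9·(w - 1)] = 1(w − 10) / (9(w - 1)).
So |(-8w + 7)/(w - 1) + 73/9| = |w − 10| / (9·|w − 1|).
Restrict δ ≤ 9/2. Then |w − 10| < 9/2 gives |w − 1| = |(w − 10) + 9| ≥ 9 − 9/2 = 9/2.
Hence |(-8w + 7)/(w - 1) + 73/9| < |w − 10|/(9·(9/2)) = (2/81)|w − 10|, which is < ϵ once |w − 10| < (81/2)ϵ.
Take δ = min(9/2, (81/2)ϵ). Then 0 < |w − 10| < δ forces both bounds, so |(-8w + 7)/(w - 1) + 73/9| < ϵ.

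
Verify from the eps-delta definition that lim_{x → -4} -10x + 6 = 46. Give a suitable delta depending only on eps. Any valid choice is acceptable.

Let eps > 0 be given. We need delta > 0 so that 0 < |x + 4| < delta implies |(-10x + 6) − 46| < eps.
|(-10x + 6) − 46| = |-10x - 40| = 10|x + 4|.
Thus it suffices that |x + 4| < eps/10.
Take delta = eps/10. If 0 < |x + 4| < delta then |(-10x + 6) − 46| = 10|x + 4| < 10·(eps/10) = eps.

delta = eps/10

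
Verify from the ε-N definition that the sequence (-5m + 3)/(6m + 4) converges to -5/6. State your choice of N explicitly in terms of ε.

Suppose ε > 0. For m ≥ 1, |(-5m + 3)/(6m + 4) + 5/6| = |38|/(6(6m + 4)) = 38/(6(6m + 4)).
Since 6m + 4 ≥ 6m for m ≥ 1, this is ≤ 38/(6·6m) = (19/18)/m.
So |(-5m + 3)/(6m + 4) + 5/6| < ε whenever m > (19/18)/ε.
Take N = (19/18)/ε. If m > N then |(-5m + 3)/(6m + 4) + 5/6| ≤ (19/18)/m < ε.

N = (19/18)/ε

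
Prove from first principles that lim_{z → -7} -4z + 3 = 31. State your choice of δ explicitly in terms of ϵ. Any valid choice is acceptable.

Fix ϵ > 0. We need δ > 0 so that 0 < |z + 7| < δ implies |(-4z + 3) − 31| < ϵ.
|(-4z + 3) − 31| = |-4z - 28| = 4|z + 7|.
So 4|z + 7| < ϵ exactly when |z + 7| < ϵ/4.
Take δ = ϵ/4. If 0 < |z + 7| < δ then |(-4z + 3) − 31| = 4|z + 7| < 4·(ϵ/4) = ϵ.

δ = ϵ/4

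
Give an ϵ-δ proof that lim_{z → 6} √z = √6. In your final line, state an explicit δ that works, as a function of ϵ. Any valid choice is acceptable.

Let ϵ > 0 be given. We want δ > 0 such that 0 < |z − 6| < δ implies |√z − √6| < ϵ.
Multiplying by the conjugate, |√z − √6| = |z − 6|/(√z + √6).
Restrict δ ≤ 6 so that |z − 6| < 6 forces z > 0, and then √z + √6 > √6.
Hence |√z − √6| < |z − 6|/√6, which is < ϵ once |z − 6| < √6·ϵ.
Take δ = min(6, √6·ϵ). If 0 < |z − 6| < δ then z > 0 and |√z − √6| < |z − 6|/√6 < ϵ.

δ = min(6, √6·ϵ)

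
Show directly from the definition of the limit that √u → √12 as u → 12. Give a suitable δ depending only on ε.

δ = min(12, √12·ε)

Let ε > 0. We want δ > 0 such that 0 < |u − 12| < δ implies |√u − √12| < ε.
Rationalise: √u − √12 = (u − 12)/(√u + √12), so |√u − √12| = |u − 12|/(√u + √12).
Restrict δ ≤ 12 so that |u − 12| < 12 forces u > 0, and then √u + √12 > √12.
Hence |√u − √12| < |u − 12|/√12, which is < ε once |u − 12| < √12·ε.
Take δ = min(12, √12·ε). If 0 < |u − 12| < δ then u > 0 and |√u − √12| < |u − 12|/√12 < ε.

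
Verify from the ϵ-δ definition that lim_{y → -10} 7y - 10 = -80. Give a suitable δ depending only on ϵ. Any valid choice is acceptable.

δ = ϵ/7

Let ϵ > 0 be given. We need δ > 0 so that 0 < |y + 10| < δ implies |(7y - 10) + 80| < ϵ.
Since (7y - 10) + 80 = 7(y + 10), we have |(7y - 10) + 80| = 7|y + 10|.
So 7|y + 10| < ϵ exactly when |y + 10| < ϵ/7.
Take δ = ϵ/7. If 0 < |y + 10| < δ then |(7y - 10) + 80| = 7|y + 10| < 7·(ϵ/7) = ϵ.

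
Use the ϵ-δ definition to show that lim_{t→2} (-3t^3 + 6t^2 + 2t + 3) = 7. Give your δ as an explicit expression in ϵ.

Let ϵ > 0. We want δ > 0 such that 0 < |t − 2| < δ implies |(-3t^3 + 6t^2 + 2t + 3) − 7| < ϵ.
(-3t^3 + 6t^2 + 2t + 3) − 7 = -3t^3 + 6t^2 + 2t - 4 = (t − 2)(-3t^2 + 2).
So |(-3t^3 + 6t^2 + 2t + 3) − 7| = |t − 2|·|-3t^2 + 2|.
Assume first that |t − 2| < 1, so |t| < 3. Then |-3t^2 + 2| ≤ 3·3^2 + 2 = 29.
Hence |(-3t^3 + 6t^2 + 2t + 3) − 7| ≤ 29|t − 2| < ϵ provided |t − 2| < ϵ/29.
Choosing δ = min(1, ϵ/29) ensures both conditions, hence |(-3t^3 + 6t^2 + 2t + 3) − 7| < ϵ.

δ = min(1, ϵ/29)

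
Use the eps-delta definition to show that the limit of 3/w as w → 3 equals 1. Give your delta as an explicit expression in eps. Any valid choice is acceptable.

delta = min(3/2, (3/2)eps)

Let eps > 0 be given. We seek delta > 0 such that 0 < |w − 3| < delta implies |3/w − 1| < eps.
|3/w − 1| = 3·|3 − w|/(3·|w|) = 3|w − 3|/(3|w|).
Require delta ≤ 3/2 so that |w| > 3 − 3/2 = 3/2, hence 3|w| > 9/2.
Then |3/w − 1| < 3|w − 3|/(9/2), which is < eps when |w − 3| < (3/2)eps.
Take delta = min(3/2, (3/2)eps). Then 0 < |w − 3| < delta gives both |w − 3| < 3/2 and |w − 3| < (3/2)eps, so |3/w − 1| < eps.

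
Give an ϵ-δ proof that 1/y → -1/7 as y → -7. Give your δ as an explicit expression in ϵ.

Fix ϵ > 0. We seek δ > 0 such that 0 < |y + 7| < δ implies |1/y + 1/7| < ϵ.
|1/y + 1/7| = |-7 − y|/(7·|y|) = |y + 7|/(7|y|).
Restrict δ ≤ 7/2. Then |y + 7| < 7/2 gives |y| > 7/2, so 7|y| > 49/2.
Then |1/y + 1/7| < |y + 7|/(49/2), which is < ϵ when |y + 7| < (49/2)ϵ.
Take δ = min(7/2, (49/2)ϵ). Then 0 < |y + 7| < δ gives both |y + 7| < 7/2 and |y + 7| < (49/2)ϵ, so |1/y + 1/7| < ϵ.

δ = min(7/2, (49/2)ϵ)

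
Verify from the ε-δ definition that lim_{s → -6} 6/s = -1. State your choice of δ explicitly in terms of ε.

Fix ε > 0. We seek δ > 0 such that 0 < |s + 6| < δ implies |6/s + 1| < ε.
|6/s + 1| = 6·|-6 − s|/(6·|s|) = 6|s + 6|/(6|s|).
Require δ ≤ 3 so that |s| > 6 − 3 = 3, hence 6|s| > 18.
Then |6/s + 1| < 6|s + 6|/18, which is < ε when |s + 6| < 3ε.
Take δ = min(3, 3ε). Then 0 < |s + 6| < δ gives both |s + 6| < 3 and |s + 6| < 3ε, so |6/s + 1| < ε.

δ = min(3, 3ε)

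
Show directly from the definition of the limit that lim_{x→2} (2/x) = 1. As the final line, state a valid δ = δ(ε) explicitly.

δ = min(1, ε)

Let ε > 0. We seek δ > 0 such that 0 < |x − 2| < δ implies |2/x − 1| < ε.
|2/x − 1| = 2·|2 − x|/(2·|x|) = 2|x − 2|/(2|x|).
Restrict δ ≤ 1. Then |x − 2| < 1 gives |x| > 1, so 2|x| > 2.
Then |2/x − 1| < 2|x − 2|/2, which is < ε when |x − 2| < ε.
Take δ = min(1, ε). Then 0 < |x − 2| < δ gives both |x − 2| < 1 and |x − 2| < ε, so |2/x − 1| < ε.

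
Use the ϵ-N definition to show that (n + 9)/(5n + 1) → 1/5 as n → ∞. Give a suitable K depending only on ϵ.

Fix ϵ > 0. For n ≥ 1, |(n + 9)/(5n + 1) − (1/5)| = |44|/(5(5n + 1)) = 44/(5(5n + 1)).
Since 5n + 1 ≥ 5n for n ≥ 1, this is ≤ 44/(5·5n) = (44/25)/n.
So |(n + 9)/(5n + 1) − (1/5)| < ϵ whenever n > (44/25)/ϵ.
Take K = (44/25)/ϵ. If n > K then |(n + 9)/(5n + 1) − (1/5)| ≤ (44/25)/n < ϵ.

K = (44/25)/ϵ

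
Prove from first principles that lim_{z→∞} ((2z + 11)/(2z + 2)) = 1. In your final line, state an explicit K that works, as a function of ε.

Suppose ε > 0. We seek K > 0 such that z > K implies |(2z + 11)/(2z + 2) − 1| < ε.
(2z + 11)/(2z + 2) − 1 = (2(2z + 11) − 2(2z + 2)) / (2(2z + 2)) = 18/(2(2z + 2)).
For z > 0 we have 2z + 2 > 2z, so |(2z + 11)/(2z + 2) − 1| = 18/(2(2z + 2)) < 18/(2·2z) = (9/2)/z.
Thus |(2z + 11)/(2z + 2) − 1| < ε whenever z > (9/2)/ε.
Take K = (9/2)/ε. If z > K then |(2z + 11)/(2z + 2) − 1| < (9/2)/z < ε.

K = (9/2)/ε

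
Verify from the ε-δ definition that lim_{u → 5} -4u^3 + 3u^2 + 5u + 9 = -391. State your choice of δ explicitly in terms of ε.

δ = min(2, ε/395)

Suppose ε > 0. We want δ > 0 such that 0 < |u − 5| < δ implies |(-4u^3 + 3u^2 + 5u + 9) + 391| < ε.
(-4u^3 + 3u^2 + 5u + 9) + 391 = -4u^3 + 3u^2 + 5u + 400 = (u − 5)(-4u^2 - 17u - 80).
So |(-4u^3 + 3u^2 + 5u + 9) + 391| = |u − 5|·|-4u^2 - 17u - 80|.
Assume first that |u − 5| < 2, so |u| < 7. Then |-4u^2 - 17u - 80| ≤ 4·7^2 + 17·7 + 80 = 395.
Hence |(-4u^3 + 3u^2 + 5u + 9) + 391| ≤ 395|u − 5| < ε provided |u − 5| < ε/395.
Choosing δ = min(2, ε/395) ensures both conditions, hence |(-4u^3 + 3u^2 + 5u + 9) + 391| < ε.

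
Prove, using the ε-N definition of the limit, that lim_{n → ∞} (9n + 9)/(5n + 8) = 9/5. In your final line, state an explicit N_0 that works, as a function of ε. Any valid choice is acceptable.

Suppose ε > 0. For n ≥ 1, |(9n + 9)/(5n + 8) − (9/5)| = |-27|/(5(5n + 8)) = 27/(5(5n + 8)).
Since 5n + 8 ≥ 5n for n ≥ 1, this is ≤ 27/(5·5n) = (27/25)/n.
So |(9n + 9)/(5n + 8) − (9/5)| < ε whenever n > (27/25)/ε.
Take N_0 = (27/25)/ε. If n > N_0 then |(9n + 9)/(5n + 8) − (9/5)| ≤ (27/25)/n < ε.

N_0 = (27/25)/ε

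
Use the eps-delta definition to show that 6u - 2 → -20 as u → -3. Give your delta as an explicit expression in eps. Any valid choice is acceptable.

Fix eps > 0. We need delta > 0 so that 0 < |u + 3| < delta implies |(6u - 2) + 20| < eps.
Since (6u - 2) + 20 = 6(u + 3), we have |(6u - 2) + 20| = 6|u + 3|.
Thus it suffices that |u + 3| < eps/6.
Choosing delta = eps/6 gives |(6u - 2) + 20| = 6|u + 3| < eps whenever |u + 3| < delta.

delta = eps/6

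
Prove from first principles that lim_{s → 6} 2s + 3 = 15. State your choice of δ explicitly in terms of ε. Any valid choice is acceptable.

Suppose ε > 0. We need δ > 0 so that 0 < |s − 6| < δ implies |(2s + 3) − 15| < ε.
|(2s + 3) − 15| = |2s - 12| = 2|s − 6|.
So 2|s − 6| < ε exactly when |s − 6| < ε/2.
Take δ = ε/2. If 0 < |s − 6| < δ then |(2s + 3) − 15| = 2|s − 6| < 2·(ε/2) = ε.

δ = ε/2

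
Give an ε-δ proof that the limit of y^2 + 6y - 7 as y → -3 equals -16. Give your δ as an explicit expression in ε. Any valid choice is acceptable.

δ = min(1, ε/7)

Suppose ε > 0. We want δ > 0 such that 0 < |y + 3| < δ implies |(y^2 + 6y - 7) + 16| < ε.
(y^2 + 6y - 7) + 16 = y^2 + 6y + 9 = (y + 3)(y + 3).
So |(y^2 + 6y - 7) + 16| = |y + 3|·|y + 3|.
Assume first that |y + 3| < 1, so |y| < 4. Then |y + 3| ≤ 4 + 3 = 7.
Hence |(y^2 + 6y - 7) + 16| ≤ 7|y + 3| < ε provided |y + 3| < ε/7.
Take δ = min(1, ε/7). Then 0 < |y + 3| < δ gives both |y + 3| < 1 and |y + 3| < ε/7, so |(y^2 + 6y - 7) + 16| < ε.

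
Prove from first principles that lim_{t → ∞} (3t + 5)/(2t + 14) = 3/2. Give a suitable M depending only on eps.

Let eps > 0 be given. We seek M > 0 such that t > M implies |(3t + 5)/(2t + 14) − (3/2)| < eps.
(3t + 5)/(2t + 14) − (3/2) = (2(3t + 5) − 3(2t + 14)) / (2(2t + 14)) = -32/(2(2t + 14)).
For t > 0 we have 2t + 14 > 2t, so |(3t + 5)/(2t + 14) − (3/2)| = 32/(2(2t + 14)) < 32/(2·2t) = 8/t.
Thus |(3t + 5)/(2t + 14) − (3/2)| < eps whenever t > 8/eps.
Take M = 8/eps. If t > M then |(3t + 5)/(2t + 14) − (3/2)| < 8/t < eps.

M = 8/eps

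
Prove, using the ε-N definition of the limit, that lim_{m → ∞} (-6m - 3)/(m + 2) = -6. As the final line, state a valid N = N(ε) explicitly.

Fix ε > 0. For m ≥ 1, |(-6m - 3)/(m + 2) + 6| = |9|/((m + 2)) = 9/((m + 2)).
Since m + 2 ≥ m for m ≥ 1, this is ≤ 9/(m) = 9/m.
So |(-6m - 3)/(m + 2) + 6| < ε whenever m > 9/ε.
Take N = 9/ε. If m > N then |(-6m - 3)/(m + 2) + 6| ≤ 9/m < ε.

N = 9/ε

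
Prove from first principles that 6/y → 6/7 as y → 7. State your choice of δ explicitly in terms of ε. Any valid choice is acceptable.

δ = min(7/2, (49/12)ε)

Let ε > 0 be given. We seek δ > 0 such that 0 < |y − 7| < δ implies |6/y − (6/7)| < ε.
|6/y − (6/7)| = 6·|7 − y|/(7·|y|) = 6|y − 7|/(7|y|).
Restrict δ ≤ 7/2. Then |y − 7| < 7/2 gives |y| > 7/2, so 7|y| > 49/2.
Then |6/y − (6/7)| < 6|y − 7|/(49/2), which is < ε when |y − 7| < (49/12)ε.
Take δ = min(7/2, (49/12)ε). Then 0 < |y − 7| < δ gives both |y − 7| < 7/2 and |y − 7| < (49/12)ε, so |6/y − (6/7)| < ε.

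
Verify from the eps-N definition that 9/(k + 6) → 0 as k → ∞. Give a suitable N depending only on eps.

Let eps > 0. For k ≥ 1, |9/(k + 6) − 0| = 9/(k + 6) ≤ 9/k.
We need 9/k < eps, i.e. k > 9/eps.
Take N = 9/eps. If k > N then |9/(k + 6)| ≤ 9/k < eps.

N = 9/eps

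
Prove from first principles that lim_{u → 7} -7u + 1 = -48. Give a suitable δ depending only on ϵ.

δ = ϵ/7

Suppose ϵ > 0. We need δ > 0 so that 0 < |u − 7| < δ implies |(-7u + 1) + 48| < ϵ.
|(-7u + 1) + 48| = |-7u + 49| = 7|u − 7|.
So 7|u − 7| < ϵ exactly when |u − 7| < ϵ/7.
Choosing δ = ϵ/7 gives |(-7u + 1) + 48| = 7|u − 7| < ϵ whenever |u − 7| < δ.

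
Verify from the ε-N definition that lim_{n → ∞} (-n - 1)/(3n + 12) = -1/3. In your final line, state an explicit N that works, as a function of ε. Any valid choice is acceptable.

N = 1/ε

Fix ε > 0. For n ≥ 1, |(-n - 1)/(3n + 12) + 1/3| = |9|/(3(3n + 12)) = 9/(3(3n + 12)).
Since 3n + 12 ≥ 3n for n ≥ 1, this is ≤ 9/(3·3n) = 1/n.
So |(-n - 1)/(3n + 12) + 1/3| < ε whenever n > 1/ε.
Take N = 1/ε. If n > N then |(-n - 1)/(3n + 12) + 1/3| ≤ 1/n < ε.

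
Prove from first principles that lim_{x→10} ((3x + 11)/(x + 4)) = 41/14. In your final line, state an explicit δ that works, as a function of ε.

Let ε > 0. We want δ > 0 with 0 < |x − 10| < δ ⇒ |(3x + 11)/(x + 4) − (41/14)| < ε.
Combining over a common denominator, (3x + 11)/(x + 4) − (41/14) = [(3x + 11)·14 − 41·(x + 4)] / [14·(x + 4)] = 1(x − 10) / (14(x + 4)).
So |(3x + 11)/(x + 4) − (41/14)| = |x − 10| / (14·|x + 4|).
Restrict δ ≤ 7. Then |x − 10| < 7 gives |x + 4| = |(x − 10) + 14| ≥ 14 − 7 = 7.
Hence |(3x + 11)/(x + 4) − (41/14)| < |x − 10|/(14·7) = (1/98)|x − 10|, which is < ε once |x − 10| < 98ε.
Take δ = min(7, 98ε). Then 0 < |x − 10| < δ forces both bounds, so |(3x + 11)/(x + 4) − (41/14)| < ε.

δ = min(7, 98ε)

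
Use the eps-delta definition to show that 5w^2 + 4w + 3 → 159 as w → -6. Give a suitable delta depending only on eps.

delta = min(2, eps/66)

Fix eps > 0. We want delta > 0 such that 0 < |w + 6| < delta implies |(5w^2 + 4w + 3) − 159| < eps.
(5w^2 + 4w + 3) − 159 = 5w^2 + 4w - 156 = (w + 6)(5w - 26).
So |(5w^2 + 4w + 3) − 159| = |w + 6|·|5w - 26|.
Require delta ≤ 2. Then |w + 6| < 2 gives |w| < 8, and by the triangle inequality |5w - 26| ≤ 5·8 + 26 = 66.
Hence |(5w^2 + 4w + 3) − 159| ≤ 66|w + 6| < eps provided |w + 6| < eps/66.
Take delta = min(2, eps/66). Then 0 < |w + 6| < delta gives both |w + 6| < 2 and |w + 6| < eps/66, so |(5w^2 + 4w + 3) − 159| < eps.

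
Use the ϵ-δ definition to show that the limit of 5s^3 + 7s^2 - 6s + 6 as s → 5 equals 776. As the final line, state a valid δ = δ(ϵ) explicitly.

Fix ϵ > 0. We want δ > 0 such that 0 < |s − 5| < δ implies |(5s^3 + 7s^2 - 6s + 6) − 776| < ϵ.
(5s^3 + 7s^2 - 6s + 6) − 776 = 5s^3 + 7s^2 - 6s - 770 = (s − 5)(5s^2 + 32s + 154).
So |(5s^3 + 7s^2 - 6s + 6) − 776| = |s − 5|·|5s^2 + 32s + 154|.
Assume first that |s − 5| < 1, so |s| < 6. Then |5s^2 + 32s + 154| ≤ 5·6^2 + 32·6 + 154 = 526.
Hence |(5s^3 + 7s^2 - 6s + 6) − 776| ≤ 526|s − 5| < ϵ provided |s − 5| < ϵ/526.
Take δ = min(1, ϵ/526). Then 0 < |s − 5| < δ gives both |s − 5| < 1 and |s − 5| < ϵ/526, so |(5s^3 + 7s^2 - 6s + 6) − 776| < ϵ.

δ = min(1, ϵ/526)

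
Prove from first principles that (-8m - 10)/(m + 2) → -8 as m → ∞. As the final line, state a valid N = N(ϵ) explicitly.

N = 6/ϵ

Fix ϵ > 0. For m ≥ 1, |(-8m - 10)/(m + 2) + 8| = |6|/((m + 2)) = 6/((m + 2)).
Since m + 2 ≥ m for m ≥ 1, this is ≤ 6/(m) = 6/m.
So |(-8m - 10)/(m + 2) + 8| < ϵ whenever m > 6/ϵ.
Take N = 6/ϵ. If m > N then |(-8m - 10)/(m + 2) + 8| ≤ 6/m < ϵ.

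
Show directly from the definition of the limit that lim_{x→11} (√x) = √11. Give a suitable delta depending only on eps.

delta = min(11, √11·eps)

Let eps > 0 be given. We want delta > 0 such that 0 < |x − 11| < delta implies |√x − √11| < eps.
Rationalise: √x − √11 = (x − 11)/(√x + √11), so |√x − √11| = |x − 11|/(√x + √11).
Restrict delta ≤ 11 so that |x − 11| < 11 forces x > 0, and then √x + √11 > √11.
Hence |√x − √11| < |x − 11|/√11, which is < eps once |x − 11| < √11·eps.
Take delta = min(11, √11·eps). If 0 < |x − 11| < delta then x > 0 and |√x − √11| < |x − 11|/√11 < eps.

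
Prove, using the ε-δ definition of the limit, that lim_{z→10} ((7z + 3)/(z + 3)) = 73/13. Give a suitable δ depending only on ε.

δ = min(13/2, (169/36)ε)

Suppose ε > 0. We want δ > 0 with 0 < |z − 10| < δ ⇒ |(7z + 3)/(z + 3) − (73/13)| < ε.
Combining over a common denominator, (7z + 3)/(z + 3) − (73/13) = [(7z + 3)·13 − 73·(z + 3)] / [13·(z + 3)] = 18(z − 10) / (13(z + 3)).
So |(7z + 3)/(z + 3) − (73/13)| = 18|z − 10| / (13·|z + 3|).
Require δ ≤ 13/2, so |z + 3| ≥ |13| − |z − 10| > 13 − 13/2 = 13/2.
Hence |(7z + 3)/(z + 3) − (73/13)| < 18|z − 10|/(13·(13/2)) = (36/169)|z − 10|, which is < ε once |z − 10| < (169/36)ε.
Take δ = min(13/2, (169/36)ε). Then 0 < |z − 10| < δ forces both bounds, so |(7z + 3)/(z + 3) − (73/13)| < ε.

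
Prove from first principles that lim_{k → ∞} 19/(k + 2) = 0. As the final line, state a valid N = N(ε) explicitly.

N = 19/ε

Suppose ε > 0. For k ≥ 1, |19/(k + 2) − 0| = 19/(k + 2) ≤ 19/k.
We need 19/k < ε, i.e. k > 19/ε.
Take N = 19/ε. If k > N then |19/(k + 2)| ≤ 19/k < ε.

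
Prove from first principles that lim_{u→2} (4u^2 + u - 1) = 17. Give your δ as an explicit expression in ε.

Let ε > 0 be given. We want δ > 0 such that 0 < |u − 2| < δ implies |(4u^2 + u - 1) − 17| < ε.
(4u^2 + u - 1) − 17 = 4u^2 + u - 18 = (u − 2)(4u + 9).
So |(4u^2 + u - 1) − 17| = |u − 2|·|4u + 9|.
Assume first that |u − 2| < 2, so |u| < 4. Then |4u + 9| ≤ 4·4 + 9 = 25.
Hence |(4u^2 + u - 1) − 17| ≤ 25|u − 2| < ε provided |u − 2| < ε/25.
Take δ = min(2, ε/25). Then 0 < |u − 2| < δ gives both |u − 2| < 2 and |u − 2| < ε/25, so |(4u^2 + u - 1) − 17| < ε.

δ = min(2, ε/25)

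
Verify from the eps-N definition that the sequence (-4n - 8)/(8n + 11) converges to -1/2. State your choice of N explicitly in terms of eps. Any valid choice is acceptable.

Let eps > 0. For n ≥ 1, |(-4n - 8)/(8n + 11) + 1/2| = |-20|/(8(8n + 11)) = 20/(8(8n + 11)).
Since 8n + 11 ≥ 8n for n ≥ 1, this is ≤ 20/(8·8n) = (5/16)/n.
So |(-4n - 8)/(8n + 11) + 1/2| < eps whenever n > (5/16)/eps.
Take N = (5/16)/eps. If n > N then |(-4n - 8)/(8n + 11) + 1/2| ≤ (5/16)/n < eps.

N = (5/16)/eps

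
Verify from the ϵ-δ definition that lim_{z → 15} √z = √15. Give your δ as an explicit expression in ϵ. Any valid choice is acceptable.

δ = min(15, √15·ϵ)

Let ϵ > 0. We want δ > 0 such that 0 < |z − 15| < δ implies |√z − √15| < ϵ.
Rationalise: √z − √15 = (z − 15)/(√z + √15), so |√z − √15| = |z − 15|/(√z + √15).
Restrict δ ≤ 15 so that |z − 15| < 15 forces z > 0, and then √z + √15 > √15.
Hence |√z − √15| < |z − 15|/√15, which is < ϵ once |z − 15| < √15·ϵ.
Take δ = min(15, √15·ϵ). If 0 < |z − 15| < δ then z > 0 and |√z − √15| < |z − 15|/√15 < ϵ.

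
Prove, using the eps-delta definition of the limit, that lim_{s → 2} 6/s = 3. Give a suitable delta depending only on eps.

Suppose eps > 0. We seek delta > 0 such that 0 < |s − 2| < delta implies |6/s − 3| < eps.
|6/s − 3| = 6·|2 − s|/(2·|s|) = 6|s − 2|/(2|s|).
Require delta ≤ 1 so that |s| > 2 − 1 = 1, hence 2|s| > 2.
Then |6/s − 3| < 6|s − 2|/2, which is < eps when |s − 2| < (1/3)eps.
Take delta = min(1, (1/3)eps). Then 0 < |s − 2| < delta gives both |s − 2| < 1 and |s − 2| < (1/3)eps, so |6/s − 3| < eps.

delta = min(1, (1/3)eps)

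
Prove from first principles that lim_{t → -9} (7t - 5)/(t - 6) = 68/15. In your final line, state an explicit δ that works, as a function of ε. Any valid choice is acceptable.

Fix ε > 0. We want δ > 0 with 0 < |t + 9| < δ ⇒ |(7t - 5)/(t - 6) − (68/15)| < ε.
Combining over a common denominator, (7t - 5)/(t - 6) − (68/15) = [(7t - 5)·(-15) − (-68)·(t - 6)] / [(-15)·(t - 6)] = -37(t + 9) / ((-15)(t - 6)).
So |(7t - 5)/(t - 6) − (68/15)| = 37|t + 9| / (15·|t − 6|).
Restrict δ ≤ 15/2. Then |t + 9| < 15/2 gives |t − 6| = |(t + 9) + (-15)| ≥ 15 − 15/2 = 15/2.
Hence |(7t - 5)/(t - 6) − (68/15)| < 37|t + 9|/(15·(15/2)) = (74/225)|t + 9|, which is < ε once |t + 9| < (225/74)ε.
Take δ = min(15/2, (225/74)ε). Then 0 < |t + 9| < δ forces both bounds, so |(7t - 5)/(t - 6) − (68/15)| < ε.

δ = min(15/2, (225/74)ε)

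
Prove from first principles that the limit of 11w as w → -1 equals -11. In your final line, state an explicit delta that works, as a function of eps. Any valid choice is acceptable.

delta = eps/11

Fix eps > 0. We need delta > 0 so that 0 < |w + 1| < delta implies |(11w) + 11| < eps.
Since (11w) + 11 = 11(w + 1), we have |(11w) + 11| = 11|w + 1|.
Thus it suffices that |w + 1| < eps/11.
Take delta = eps/11. If 0 < |w + 1| < delta then |(11w) + 11| = 11|w + 1| < 11·(eps/11) = eps.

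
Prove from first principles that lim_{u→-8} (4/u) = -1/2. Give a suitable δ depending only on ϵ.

Suppose ϵ > 0. We seek δ > 0 such that 0 < |u + 8| < δ implies |4/u + 1/2| < ϵ.
|4/u + 1/2| = 4·|-8 − u|/(8·|u|) = 4|u + 8|/(8|u|).
Require δ ≤ 4 so that |u| > 8 − 4 = 4, hence 8|u| > 32.
Then |4/u + 1/2| < 4|u + 8|/32, which is < ϵ when |u + 8| < 8ϵ.
Take δ = min(4, 8ϵ). Then 0 < |u + 8| < δ gives both |u + 8| < 4 and |u + 8| < 8ϵ, so |4/u + 1/2| < ϵ.

δ = min(4, 8ϵ)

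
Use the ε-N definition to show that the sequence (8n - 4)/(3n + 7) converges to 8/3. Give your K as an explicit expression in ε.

Suppose ε > 0. For n ≥ 1, |(8n - 4)/(3n + 7) − (8/3)| = |-68|/(3(3n + 7)) = 68/(3(3n + 7)).
Since 3n + 7 ≥ 3n for n ≥ 1, this is ≤ 68/(3·3n) = (68/9)/n.
So |(8n - 4)/(3n + 7) − (8/3)| < ε whenever n > (68/9)/ε.
Take K = (68/9)/ε. If n > K then |(8n - 4)/(3n + 7) − (8/3)| ≤ (68/9)/n < ε.

K = (68/9)/ε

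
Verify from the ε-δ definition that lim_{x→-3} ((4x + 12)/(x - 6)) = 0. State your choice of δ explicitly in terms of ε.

δ = min(9/2, (9/8)ε)

Fix ε > 0. We want δ > 0 with 0 < |x + 3| < δ ⇒ |(4x + 12)/(x - 6) − 0| < ε.
Combining over a common denominator, (4x + 12)/(x - 6) − 0 = [(4x + 12)·(-9) − 0·(x - 6)] / [(-9)·(x - 6)] = -36(x + 3) / ((-9)(x - 6)).
So |(4x + 12)/(x - 6) − 0| = 36|x + 3| / (9·|x − 6|).
Restrict δ ≤ 9/2. Then |x + 3| < 9/2 gives |x − 6| = |(x + 3) + (-9)| ≥ 9 − 9/2 = 9/2.
Hence |(4x + 12)/(x - 6) − 0| < 36|x + 3|/(9·(9/2)) = (8/9)|x + 3|, which is < ε once |x + 3| < (9/8)ε.
Take δ = min(9/2, (9/8)ε). Then 0 < |x + 3| < δ forces both bounds, so |(4x + 12)/(x - 6) − 0| < ε.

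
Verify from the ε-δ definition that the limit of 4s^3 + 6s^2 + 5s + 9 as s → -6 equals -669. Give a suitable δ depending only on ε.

Suppose ε > 0. We want δ > 0 such that 0 < |s + 6| < δ implies |(4s^3 + 6s^2 + 5s + 9) + 669| < ε.
(4s^3 + 6s^2 + 5s + 9) + 669 = 4s^3 + 6s^2 + 5s + 678 = (s + 6)(4s^2 - 18s + 113).
So |(4s^3 + 6s^2 + 5s + 9) + 669| = |s + 6|·|4s^2 - 18s + 113|.
Require δ ≤ 1. Then |s + 6| < 1 gives |s| < 7, and by the triangle inequality |4s^2 - 18s + 113| ≤ 4·7^2 + 18·7 + 113 = 435.
Hence |(4s^3 + 6s^2 + 5s + 9) + 669| ≤ 435|s + 6| < ε provided |s + 6| < ε/435.
Take δ = min(1, ε/435). Then 0 < |s + 6| < δ gives both |s + 6| < 1 and |s + 6| < ε/435, so |(4s^3 + 6s^2 + 5s + 9) + 669| < ε.

δ = min(1, ε/435)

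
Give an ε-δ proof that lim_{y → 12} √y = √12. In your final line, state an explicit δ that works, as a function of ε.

δ = min(12, √12·ε)

Fix ε > 0. We want δ > 0 such that 0 < |y − 12| < δ implies |√y − √12| < ε.
Rationalise: √y − √12 = (y − 12)/(√y + √12), so |√y − √12| = |y − 12|/(√y + √12).
Restrict δ ≤ 12 so that |y − 12| < 12 forces y > 0, and then √y + √12 > √12.
Hence |√y − √12| < |y − 12|/√12, which is < ε once |y − 12| < √12·ε.
Take δ = min(12, √12·ε). If 0 < |y − 12| < δ then y > 0 and |√y − √12| < |y − 12|/√12 < ε.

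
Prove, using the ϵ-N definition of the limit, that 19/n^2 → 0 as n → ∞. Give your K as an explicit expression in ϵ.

K = (19/ϵ)^{1/2}

Let ϵ > 0 be given. For n ≥ 1, |19/n^2 − 0| = 19/n^2.
19/n^2 < ϵ ⇔ n^2 > 19/ϵ ⇔ n > (19/ϵ)^{1/2}.
Take K = (19/ϵ)^{1/2}. Then n > K implies 19/n^2 < ϵ.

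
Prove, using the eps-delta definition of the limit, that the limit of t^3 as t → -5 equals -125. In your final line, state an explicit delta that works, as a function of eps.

delta = min(1, eps/91)

Let eps > 0 be given. We seek delta > 0 with 0 < |t + 5| < delta ⇒ |t^3 + 125| < eps.
Factor: t^3 + 125 = (t + 5)(t^2 - 5t + 25), so |t^3 + 125| = |t + 5|·|t^2 - 5t + 25|.
Impose delta ≤ 1 so that |t| < 6; then |t^2 - 5t + 25| ≤ 91.
Hence |t^3 + 125| ≤ 91|t + 5|, which is < eps once |t + 5| < eps/91.
Take delta = min(1, eps/91). If 0 < |t + 5| < delta then both bounds hold and |t^3 + 125| ≤ 91|t + 5| < 91·(eps/91) = eps.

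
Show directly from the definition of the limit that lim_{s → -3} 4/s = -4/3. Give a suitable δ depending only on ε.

Suppose ε > 0. We seek δ > 0 such that 0 < |s + 3| < δ implies |4/s + 4/3| < ε.
|4/s + 4/3| = 4·|-3 − s|/(3·|s|) = 4|s + 3|/(3|s|).
Require δ ≤ 3/2 so that |s| > 3 − 3/2 = 3/2, hence 3|s| > 9/2.
Then |4/s + 4/3| < 4|s + 3|/(9/2), which is < ε when |s + 3| < (9/8)ε.
Take δ = min(3/2, (9/8)ε). Then 0 < |s + 3| < δ gives both |s + 3| < 3/2 and |s + 3| < (9/8)ε, so |4/s + 4/3| < ε.

δ = min(3/2, (9/8)ε)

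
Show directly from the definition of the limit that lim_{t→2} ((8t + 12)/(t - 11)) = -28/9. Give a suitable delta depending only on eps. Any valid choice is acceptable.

Let eps > 0. We want delta > 0 with 0 < |t − 2| < delta ⇒ |(8t + 12)/(t - 11) + 28/9| < eps.
Combining over a common denominator, (8t + 12)/(t - 11) + 28/9 = [(8t + 12)·(-9) − 28·(t - 11)] / [(-9)·(t - 11)] = -100(t − 2) / ((-9)(t - 11)).
So |(8t + 12)/(t - 11) + 28/9| = 100|t − 2| / (9·|t − 11|).
Restrict delta ≤ 9/2. Then |t − 2| < 9/2 gives |t − 11| = |(t − 2) + (-9)| ≥ 9 − 9/2 = 9/2.
Hence |(8t + 12)/(t - 11) + 28/9| < 100|t − 2|/(9·(9/2)) = (200/81)|t − 2|, which is < eps once |t − 2| < (81/200)eps.
Take delta = min(9/2, (81/200)eps). Then 0 < |t − 2| < delta forces both bounds, so |(8t + 12)/(t - 11) + 28/9| < eps.

delta = min(9/2, (81/200)eps)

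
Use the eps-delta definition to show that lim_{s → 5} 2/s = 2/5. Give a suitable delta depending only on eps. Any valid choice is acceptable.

delta = min(5/2, (25/4)eps)

Suppose eps > 0. We seek delta > 0 such that 0 < |s − 5| < delta implies |2/s − (2/5)| < eps.
|2/s − (2/5)| = 2·|5 − s|/(5·|s|) = 2|s − 5|/(5|s|).
Require delta ≤ 5/2 so that |s| > 5 − 5/2 = 5/2, hence 5|s| > 25/2.
Then |2/s − (2/5)| < 2|s − 5|/(25/2), which is < eps when |s − 5| < (25/4)eps.
Take delta = min(5/2, (25/4)eps). Then 0 < |s − 5| < delta gives both |s − 5| < 5/2 and |s − 5| < (25/4)eps, so |2/s − (2/5)| < eps.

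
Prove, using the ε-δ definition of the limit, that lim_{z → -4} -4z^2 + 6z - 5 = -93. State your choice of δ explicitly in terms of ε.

δ = min(1, ε/42)

Fix ε > 0. We want δ > 0 such that 0 < |z + 4| < δ implies |(-4z^2 + 6z - 5) + 93| < ε.
(-4z^2 + 6z - 5) + 93 = -4z^2 + 6z + 88 = (z + 4)(-4z + 22).
So |(-4z^2 + 6z - 5) + 93| = |z + 4|·|-4z + 22|.
Require δ ≤ 1. Then |z + 4| < 1 gives |z| < 5, and by the triangle inequality |-4z + 22| ≤ 4·5 + 22 = 42.
Hence |(-4z^2 + 6z - 5) + 93| ≤ 42|z + 4| < ε provided |z + 4| < ε/42.
Choosing δ = min(1, ε/42) ensures both conditions, hence |(-4z^2 + 6z - 5) + 93| < ε.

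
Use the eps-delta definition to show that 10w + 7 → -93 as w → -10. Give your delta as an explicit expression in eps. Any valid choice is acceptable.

delta = eps/10

Let eps > 0 be given. We need delta > 0 so that 0 < |w + 10| < delta implies |(10w + 7) + 93| < eps.
Since (10w + 7) + 93 = 10(w + 10), we have |(10w + 7) + 93| = 10|w + 10|.
So 10|w + 10| < eps exactly when |w + 10| < eps/10.
Choosing delta = eps/10 gives |(10w + 7) + 93| = 10|w + 10| < eps whenever |w + 10| < delta.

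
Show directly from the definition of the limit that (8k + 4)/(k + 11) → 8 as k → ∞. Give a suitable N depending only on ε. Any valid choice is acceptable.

N = 84/ε

Suppose ε > 0. For k ≥ 1, |(8k + 4)/(k + 11) − 8| = |-84|/((k + 11)) = 84/((k + 11)).
Since k + 11 ≥ k for k ≥ 1, this is ≤ 84/(k) = 84/k.
So |(8k + 4)/(k + 11) − 8| < ε whenever k > 84/ε.
Take N = 84/ε. If k > N then |(8k + 4)/(k + 11) − 8| ≤ 84/k < ε.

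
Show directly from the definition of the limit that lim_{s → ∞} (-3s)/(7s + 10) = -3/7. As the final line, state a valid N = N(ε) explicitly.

Fix ε > 0. We seek N > 0 such that s > N implies |(-3s)/(7s + 10) + 3/7| < ε.
(-3s)/(7s + 10) + 3/7 = (7(-3s) − (-3)(7s + 10)) / (7(7s + 10)) = 30/(7(7s + 10)).
For s > 0 we have 7s + 10 > 7s, so |(-3s)/(7s + 10) + 3/7| = 30/(7(7s + 10)) < 30/(7·7s) = (30/49)/s.
Thus |(-3s)/(7s + 10) + 3/7| < ε whenever s > (30/49)/ε.
Take N = (30/49)/ε. If s > N then |(-3s)/(7s + 10) + 3/7| < (30/49)/s < ε.

N = (30/49)/ε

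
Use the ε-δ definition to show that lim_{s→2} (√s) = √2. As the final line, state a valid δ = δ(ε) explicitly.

δ = min(2, √2·ε)

Let ε > 0. We want δ > 0 such that 0 < |s − 2| < δ implies |√s − √2| < ε.
Multiplying by the conjugate, |√s − √2| = |s − 2|/(√s + √2).
Restrict δ ≤ 2 so that |s − 2| < 2 forces s > 0, and then √s + √2 > √2.
Hence |√s − √2| < |s − 2|/√2, which is < ε once |s − 2| < √2·ε.
Take δ = min(2, √2·ε). If 0 < |s − 2| < δ then s > 0 and |√s − √2| < |s − 2|/√2 < ε.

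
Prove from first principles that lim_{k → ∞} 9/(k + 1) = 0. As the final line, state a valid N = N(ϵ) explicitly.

N = 9/ϵ

Let ϵ > 0 be given. For k ≥ 1, |9/(k + 1) − 0| = 9/(k + 1) ≤ 9/k.
We need 9/k < ϵ, i.e. k > 9/ϵ.
Take N = 9/ϵ. If k > N then |9/(k + 1)| ≤ 9/k < ϵ.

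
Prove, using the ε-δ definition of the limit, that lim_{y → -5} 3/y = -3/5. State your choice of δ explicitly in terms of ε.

δ = min(5/2, (25/6)ε)

Let ε > 0. We seek δ > 0 such that 0 < |y + 5| < δ implies |3/y + 3/5| < ε.
|3/y + 3/5| = 3·|-5 − y|/(5·|y|) = 3|y + 5|/(5|y|).
Restrict δ ≤ 5/2. Then |y + 5| < 5/2 gives |y| > 5/2, so 5|y| > 25/2.
Then |3/y + 3/5| < 3|y + 5|/(25/2), which is < ε when |y + 5| < (25/6)ε.
Take δ = min(5/2, (25/6)ε). Then 0 < |y + 5| < δ gives both |y + 5| < 5/2 and |y + 5| < (25/6)ε, so |3/y + 3/5| < ε.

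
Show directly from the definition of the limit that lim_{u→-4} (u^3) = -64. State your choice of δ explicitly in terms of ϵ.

Suppose ϵ > 0. We seek δ > 0 with 0 < |u + 4| < δ ⇒ |u^3 + 64| < ϵ.
Factor: u^3 + 64 = (u + 4)(u^2 - 4u + 16), so |u^3 + 64| = |u + 4|·|u^2 - 4u + 16|.
Impose δ ≤ 1 so that |u| < 5; then |u^2 - 4u + 16| ≤ 61.
Hence |u^3 + 64| ≤ 61|u + 4|, which is < ϵ once |u + 4| < ϵ/61.
Take δ = min(1, ϵ/61). If 0 < |u + 4| < δ then both bounds hold and |u^3 + 64| ≤ 61|u + 4| < 61·(ϵ/61) = ϵ.

δ = min(1, ϵ/61)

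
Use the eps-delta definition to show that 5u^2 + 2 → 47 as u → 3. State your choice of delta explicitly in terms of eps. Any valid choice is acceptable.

Let eps > 0. We want delta > 0 such that 0 < |u − 3| < delta implies |(5u^2 + 2) − 47| < eps.
(5u^2 + 2) − 47 = 5u^2 - 45 = (u − 3)(5u + 15).
So |(5u^2 + 2) − 47| = |u − 3|·|5u + 15|.
Assume first that |u − 3| < 1, so |u| < 4. Then |5u + 15| ≤ 5·4 + 15 = 35.
Hence |(5u^2 + 2) − 47| ≤ 35|u − 3| < eps provided |u − 3| < eps/35.
Choosing delta = min(1, eps/35) ensures both conditions, hence |(5u^2 + 2) − 47| < eps.

delta = min(1, eps/35)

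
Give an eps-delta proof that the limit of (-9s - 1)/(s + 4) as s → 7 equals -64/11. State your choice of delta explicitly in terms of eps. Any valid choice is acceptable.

Let eps > 0. We want delta > 0 with 0 < |s − 7| < delta ⇒ |(-9s - 1)/(s + 4) + 64/11| < eps.
Combining over a common denominator, (-9s - 1)/(s + 4) + 64/11 = [(-9s - 1)·11 − (-64)·(s + 4)] / [11·(s + 4)] = -35(s − 7) / (11(s + 4)).
So |(-9s - 1)/(s + 4) + 64/11| = 35|s − 7| / (11·|s + 4|).
Require delta ≤ 11/2, so |s + 4| ≥ |11| − |s − 7| > 11 − 11/2 = 11/2.
Hence |(-9s - 1)/(s + 4) + 64/11| < 35|s − 7|/(11·(11/2)) = (70/121)|s − 7|, which is < eps once |s − 7| < (121/70)eps.
Take delta = min(11/2, (121/70)eps). Then 0 < |s − 7| < delta forces both bounds, so |(-9s - 1)/(s + 4) + 64/11| < eps.

delta = min(11/2, (121/70)eps)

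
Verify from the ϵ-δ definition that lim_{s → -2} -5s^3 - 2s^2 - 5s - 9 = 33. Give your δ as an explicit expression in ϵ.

δ = min(1, ϵ/90)

Let ϵ > 0. We want δ > 0 such that 0 < |s + 2| < δ implies |(-5s^3 - 2s^2 - 5s - 9) − 33| < ϵ.
(-5s^3 - 2s^2 - 5s - 9) − 33 = -5s^3 - 2s^2 - 5s - 42 = (s + 2)(-5s^2 + 8s - 21).
So |(-5s^3 - 2s^2 - 5s - 9) − 33| = |s + 2|·|-5s^2 + 8s - 21|.
Require δ ≤ 1. Then |s + 2| < 1 gives |s| < 3, and by the triangle inequality |-5s^2 + 8s - 21| ≤ 5·3^2 + 8·3 + 21 = 90.
Hence |(-5s^3 - 2s^2 - 5s - 9) − 33| ≤ 90|s + 2| < ϵ provided |s + 2| < ϵ/90.
Take δ = min(1, ϵ/90). Then 0 < |s + 2| < δ gives both |s + 2| < 1 and |s + 2| < ϵ/90, so |(-5s^3 - 2s^2 - 5s - 9) − 33| < ϵ.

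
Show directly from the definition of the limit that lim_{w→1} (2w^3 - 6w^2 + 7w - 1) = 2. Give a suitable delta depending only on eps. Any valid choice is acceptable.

Fix eps > 0. We want delta > 0 such that 0 < |w − 1| < delta implies |(2w^3 - 6w^2 + 7w - 1) − 2| < eps.
(2w^3 - 6w^2 + 7w - 1) − 2 = 2w^3 - 6w^2 + 7w - 3 = (w − 1)(2w^2 - 4w + 3).
So |(2w^3 - 6w^2 + 7w - 1) − 2| = |w − 1|·|2w^2 - 4w + 3|.
Require delta ≤ 1. Then |w − 1| < 1 gives |w| < 2, and by the triangle inequality |2w^2 - 4w + 3| ≤ 2·2^2 + 4·2 + 3 = 19.
Hence |(2w^3 - 6w^2 + 7w - 1) − 2| ≤ 19|w − 1| < eps provided |w − 1| < eps/19.
Take delta = min(1, eps/19). Then 0 < |w − 1| < delta gives both |w − 1| < 1 and |w − 1| < eps/19, so |(2w^3 - 6w^2 + 7w - 1) − 2| < eps.

delta = min(1, eps/19)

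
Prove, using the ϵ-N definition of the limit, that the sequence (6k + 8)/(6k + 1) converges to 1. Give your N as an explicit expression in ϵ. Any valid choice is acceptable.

N = (7/6)/ϵ

Let ϵ > 0. For k ≥ 1, |(6k + 8)/(6k + 1) − 1| = |42|/(6(6k + 1)) = 42/(6(6k + 1)).
Since 6k + 1 ≥ 6k for k ≥ 1, this is ≤ 42/(6·6k) = (7/6)/k.
So |(6k + 8)/(6k + 1) − 1| < ϵ whenever k > (7/6)/ϵ.
Take N = (7/6)/ϵ. If k > N then |(6k + 8)/(6k + 1) − 1| ≤ (7/6)/k < ϵ.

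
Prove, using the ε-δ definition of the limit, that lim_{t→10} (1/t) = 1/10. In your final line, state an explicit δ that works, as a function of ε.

Suppose ε > 0. We seek δ > 0 such that 0 < |t − 10| < δ implies |1/t − (1/10)| < ε.
|1/t − (1/10)| = |10 − t|/(10·|t|) = |t − 10|/(10|t|).
Restrict δ ≤ 5. Then |t − 10| < 5 gives |t| > 5, so 10|t| > 50.
Then |1/t − (1/10)| < |t − 10|/50, which is < ε when |t − 10| < 50ε.
Take δ = min(5, 50ε). Then 0 < |t − 10| < δ gives both |t − 10| < 5 and |t − 10| < 50ε, so |1/t − (1/10)| < ε.

δ = min(5, 50ε)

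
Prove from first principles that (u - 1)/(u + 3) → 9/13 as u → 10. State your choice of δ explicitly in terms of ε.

δ = min(13/2, (169/8)ε)

Suppose ε > 0. We want δ > 0 with 0 < |u − 10| < δ ⇒ |(u - 1)/(u + 3) − (9/13)| < ε.
Combining over a common denominator, (u - 1)/(u + 3) − (9/13) = [(u - 1)·13 − 9·(u + 3)] / [13·(u + 3)] = 4(u − 10) / (13(u + 3)).
So |(u - 1)/(u + 3) − (9/13)| = 4|u − 10| / (13·|u + 3|).
Require δ ≤ 13/2, so |u + 3| ≥ |13| − |u − 10| > 13 − 13/2 = 13/2.
Hence |(u - 1)/(u + 3) − (9/13)| < 4|u − 10|/(13·(13/2)) = (8/169)|u − 10|, which is < ε once |u − 10| < (169/8)ε.
Take δ = min(13/2, (169/8)ε). Then 0 < |u − 10| < δ forces both bounds, so |(u - 1)/(u + 3) − (9/13)| < ε.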